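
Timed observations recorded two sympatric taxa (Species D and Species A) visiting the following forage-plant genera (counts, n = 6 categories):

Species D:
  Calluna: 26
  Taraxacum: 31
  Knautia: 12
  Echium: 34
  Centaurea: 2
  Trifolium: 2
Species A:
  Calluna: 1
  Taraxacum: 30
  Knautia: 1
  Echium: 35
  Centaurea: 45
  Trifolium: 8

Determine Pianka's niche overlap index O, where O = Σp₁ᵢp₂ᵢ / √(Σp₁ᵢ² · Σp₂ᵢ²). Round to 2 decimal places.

Proportions for Species D (n=107): 26/107=0.2430, 31/107=0.2897, 12/107=0.1121, 34/107=0.3178, 2/107=0.0187, 2/107=0.0187
Proportions for Species A (n=120): 1/120=0.0083, 30/120=0.2500, 1/120=0.0083, 35/120=0.2917, 45/120=0.3750, 8/120=0.0667
Σ p₁ᵢp₂ᵢ = 0.002017 + 0.072425 + 0.000930 + 0.092702 + 0.007013 + 0.001247 = 0.176334
Σp_1ᵢ² = 0.2430² + 0.2897² + 0.1121² + 0.3178² + 0.0187² + 0.0187² = 0.059049 + 0.083926 + 0.012566 + 0.100997 + 0.000350 + 0.000350 = 0.257238
Σp_2ᵢ² = 0.0083² + 0.2500² + 0.0083² + 0.2917² + 0.3750² + 0.0667² = 0.000069 + 0.062500 + 0.000069 + 0.085089 + 0.140625 + 0.004449 = 0.292801
O = 0.176334 / √(0.257238 × 0.292801) = 0.176334 / 0.2744441 = 0.6425

0.64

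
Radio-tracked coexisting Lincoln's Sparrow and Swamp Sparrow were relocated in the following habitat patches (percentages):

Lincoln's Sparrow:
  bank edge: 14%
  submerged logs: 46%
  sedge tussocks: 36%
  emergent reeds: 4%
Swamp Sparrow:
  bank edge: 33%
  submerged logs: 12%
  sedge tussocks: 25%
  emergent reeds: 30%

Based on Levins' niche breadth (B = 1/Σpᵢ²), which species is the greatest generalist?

Swamp Sparrow

Convert percentages to proportions (divide by 100).
Σp_Lincᵢ² = 0.14² + 0.46² + 0.36² + 0.04² = 0.0196 + 0.2116 + 0.1296 + 0.0016 = 0.3624
B_Linc = 1 / 0.3624 = 2.7594
Σp_Swamᵢ² = 0.33² + 0.12² + 0.25² + 0.30² = 0.1089 + 0.0144 + 0.0625 + 0.0900 = 0.2758
B_Swam = 1 / 0.2758 = 3.6258
Highest B → broadest niche (most generalist): Swamp Sparrow (B = 3.63).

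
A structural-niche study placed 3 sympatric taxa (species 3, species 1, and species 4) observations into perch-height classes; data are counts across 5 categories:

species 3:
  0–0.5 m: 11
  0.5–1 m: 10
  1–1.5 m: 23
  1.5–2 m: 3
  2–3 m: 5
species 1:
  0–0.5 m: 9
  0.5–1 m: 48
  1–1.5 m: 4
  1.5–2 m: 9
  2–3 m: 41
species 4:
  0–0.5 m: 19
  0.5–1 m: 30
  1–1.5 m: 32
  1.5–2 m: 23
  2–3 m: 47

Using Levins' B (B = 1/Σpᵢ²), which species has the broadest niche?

species 4

Proportions for species 3 (n=52): 11/52=0.2115, 10/52=0.1923, 23/52=0.4423, 3/52=0.0577, 5/52=0.0962
Proportions for species 1 (n=111): 9/111=0.0811, 48/111=0.4324, 4/111=0.0360, 9/111=0.0811, 41/111=0.3694
Proportions for species 4 (n=151): 19/151=0.1258, 30/151=0.1987, 32/151=0.2119, 23/151=0.1523, 47/151=0.3113
Σp_3ᵢ² = 0.2115² + 0.1923² + 0.4423² + 0.0577² + 0.0962² = 0.044732 + 0.036979 + 0.195629 + 0.003329 + 0.009254 = 0.289923
B_3 = 1 / 0.289923 = 3.4492
Σp_1ᵢ² = 0.0811² + 0.4324² + 0.0360² + 0.0811² + 0.3694² = 0.006577 + 0.186970 + 0.001296 + 0.006577 + 0.136456 = 0.337876
B_1 = 1 / 0.337876 = 2.9597
Σp_4ᵢ² = 0.1258² + 0.1987² + 0.2119² + 0.1523² + 0.3113² = 0.015826 + 0.039482 + 0.044902 + 0.023195 + 0.096908 = 0.220313
B_4 = 1 / 0.220313 = 4.5390
Highest B → broadest niche (most generalist): species 4 (B = 4.54).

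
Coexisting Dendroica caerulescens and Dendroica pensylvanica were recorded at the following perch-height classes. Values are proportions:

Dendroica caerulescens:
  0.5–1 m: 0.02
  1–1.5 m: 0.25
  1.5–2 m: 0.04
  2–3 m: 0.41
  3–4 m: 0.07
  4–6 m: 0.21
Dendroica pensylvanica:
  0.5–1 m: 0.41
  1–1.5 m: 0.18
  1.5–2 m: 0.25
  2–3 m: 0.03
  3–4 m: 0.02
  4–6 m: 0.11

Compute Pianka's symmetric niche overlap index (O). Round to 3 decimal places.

0.358

Σ p₁ᵢp₂ᵢ = 0.0082 + 0.0450 + 0.0100 + 0.0123 + 0.0014 + 0.0231 = 0.1000
Σp_1ᵢ² = 0.02² + 0.25² + 0.04² + 0.41² + 0.07² + 0.21² = 0.0004 + 0.0625 + 0.0016 + 0.1681 + 0.0049 + 0.0441 = 0.2816
Σp_2ᵢ² = 0.41² + 0.18² + 0.25² + 0.03² + 0.02² + 0.11² = 0.1681 + 0.0324 + 0.0625 + 0.0009 + 0.0004 + 0.0121 = 0.2764
O = 0.1000 / √(0.2816 × 0.2764) = 0.1000 / 0.278988 = 0.35844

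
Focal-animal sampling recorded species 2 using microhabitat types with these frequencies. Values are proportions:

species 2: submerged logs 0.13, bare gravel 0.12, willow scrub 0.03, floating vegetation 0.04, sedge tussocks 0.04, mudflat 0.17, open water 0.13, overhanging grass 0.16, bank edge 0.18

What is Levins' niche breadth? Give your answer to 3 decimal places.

7.184

Σpᵢ² = 0.13² + 0.12² + 0.03² + 0.04² + 0.04² + 0.17² + 0.13² + 0.16² + 0.18² = 0.0169 + 0.0144 + 0.0009 + 0.0016 + 0.0016 + 0.0289 + 0.0169 + 0.0256 + 0.0324 = 0.1392
B = 1 / 0.1392 = 7.18391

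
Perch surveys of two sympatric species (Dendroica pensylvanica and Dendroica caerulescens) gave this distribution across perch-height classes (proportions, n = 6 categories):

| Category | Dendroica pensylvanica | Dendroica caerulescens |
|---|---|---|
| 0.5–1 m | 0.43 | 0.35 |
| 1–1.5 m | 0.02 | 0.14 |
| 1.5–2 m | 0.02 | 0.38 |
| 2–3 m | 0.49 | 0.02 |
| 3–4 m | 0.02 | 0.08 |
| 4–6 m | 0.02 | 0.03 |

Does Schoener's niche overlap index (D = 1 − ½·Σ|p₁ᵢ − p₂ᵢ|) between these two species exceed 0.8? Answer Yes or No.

No

Σ|p₁ᵢ − p₂ᵢ| = 0.08 + 0.12 + 0.36 + 0.47 + 0.06 + 0.01 = 1.10
D = 1 − ½ × 1.10 = 1 − 0.550 = 0.4500
D = 0.4500 < 0.8 → No.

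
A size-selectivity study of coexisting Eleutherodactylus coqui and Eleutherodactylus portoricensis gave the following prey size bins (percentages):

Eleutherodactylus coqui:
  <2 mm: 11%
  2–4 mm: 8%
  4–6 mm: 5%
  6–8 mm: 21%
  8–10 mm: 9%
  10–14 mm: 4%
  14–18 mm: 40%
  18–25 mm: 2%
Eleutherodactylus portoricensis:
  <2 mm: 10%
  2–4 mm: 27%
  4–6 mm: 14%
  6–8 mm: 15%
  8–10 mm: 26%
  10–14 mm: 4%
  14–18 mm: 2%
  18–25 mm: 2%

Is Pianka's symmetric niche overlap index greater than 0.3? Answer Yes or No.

Convert percentages to proportions (divide by 100).
Σ p₁ᵢp₂ᵢ = 0.0110 + 0.0216 + 0.0070 + 0.0315 + 0.0234 + 0.0016 + 0.0080 + 0.0004 = 0.1045
Σp_1ᵢ² = 0.11² + 0.08² + 0.05² + 0.21² + 0.09² + 0.04² + 0.40² + 0.02² = 0.0121 + 0.0064 + 0.0025 + 0.0441 + 0.0081 + 0.0016 + 0.1600 + 0.0004 = 0.2352
Σp_2ᵢ² = 0.10² + 0.27² + 0.14² + 0.15² + 0.26² + 0.04² + 0.02² + 0.02² = 0.0100 + 0.0729 + 0.0196 + 0.0225 + 0.0676 + 0.0016 + 0.0004 + 0.0004 = 0.1950
O = 0.1045 / √(0.2352 × 0.1950) = 0.1045 / 0.21416 = 0.4880
O = 0.4880 > 0.3 → Yes.

Yes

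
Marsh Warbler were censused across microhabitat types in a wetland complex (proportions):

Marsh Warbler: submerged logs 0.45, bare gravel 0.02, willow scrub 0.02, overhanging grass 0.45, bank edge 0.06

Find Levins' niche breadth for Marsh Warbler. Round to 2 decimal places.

Σpᵢ² = 0.45² + 0.02² + 0.02² + 0.45² + 0.06² = 0.2025 + 0.0004 + 0.0004 + 0.2025 + 0.0036 = 0.4094
B = 1 / 0.4094 = 2.4426

2.44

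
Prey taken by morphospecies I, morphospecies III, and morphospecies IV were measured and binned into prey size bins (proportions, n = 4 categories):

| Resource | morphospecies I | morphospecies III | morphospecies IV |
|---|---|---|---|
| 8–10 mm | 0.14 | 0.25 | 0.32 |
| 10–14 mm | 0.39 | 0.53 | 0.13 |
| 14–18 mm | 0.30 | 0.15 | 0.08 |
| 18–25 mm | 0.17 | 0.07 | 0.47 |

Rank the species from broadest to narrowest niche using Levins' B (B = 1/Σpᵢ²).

morphospecies I > morphospecies IV > morphospecies III

Σp_Iᵢ² = 0.14² + 0.39² + 0.30² + 0.17² = 0.0196 + 0.1521 + 0.0900 + 0.0289 = 0.2906
B_I = 1 / 0.2906 = 3.4412
Σp_IIIᵢ² = 0.25² + 0.53² + 0.15² + 0.07² = 0.0625 + 0.2809 + 0.0225 + 0.0049 = 0.3708
B_III = 1 / 0.3708 = 2.6969
Σp_IVᵢ² = 0.32² + 0.13² + 0.08² + 0.47² = 0.1024 + 0.0169 + 0.0064 + 0.2209 = 0.3466
B_IV = 1 / 0.3466 = 2.8852
Ranking by B (broadest → narrowest): morphospecies I (3.44) > morphospecies IV (2.89) > morphospecies III (2.70)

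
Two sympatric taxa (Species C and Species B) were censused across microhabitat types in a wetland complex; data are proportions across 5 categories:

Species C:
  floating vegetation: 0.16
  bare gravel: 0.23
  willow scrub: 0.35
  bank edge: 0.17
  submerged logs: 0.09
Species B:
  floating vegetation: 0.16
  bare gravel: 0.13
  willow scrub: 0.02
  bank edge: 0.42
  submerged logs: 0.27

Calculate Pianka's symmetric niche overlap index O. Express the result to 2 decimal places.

Σ p₁ᵢp₂ᵢ = 0.0256 + 0.0299 + 0.0070 + 0.0714 + 0.0243 = 0.1582
Σp_1ᵢ² = 0.16² + 0.23² + 0.35² + 0.17² + 0.09² = 0.0256 + 0.0529 + 0.1225 + 0.0289 + 0.0081 = 0.2380
Σp_2ᵢ² = 0.16² + 0.13² + 0.02² + 0.42² + 0.27² = 0.0256 + 0.0169 + 0.0004 + 0.1764 + 0.0729 = 0.2922
O = 0.1582 / √(0.2380 × 0.2922) = 0.1582 / 0.26371 = 0.5999

0.60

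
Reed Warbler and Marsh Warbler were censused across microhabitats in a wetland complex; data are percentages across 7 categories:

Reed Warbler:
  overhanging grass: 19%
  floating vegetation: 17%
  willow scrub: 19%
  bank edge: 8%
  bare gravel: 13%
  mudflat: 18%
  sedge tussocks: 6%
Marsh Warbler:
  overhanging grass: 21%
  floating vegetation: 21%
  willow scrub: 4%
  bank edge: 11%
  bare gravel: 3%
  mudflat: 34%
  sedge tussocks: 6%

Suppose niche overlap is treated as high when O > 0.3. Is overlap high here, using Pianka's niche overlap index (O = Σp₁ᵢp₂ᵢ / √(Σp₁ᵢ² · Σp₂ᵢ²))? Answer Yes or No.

Convert percentages to proportions (divide by 100).
Σ p₁ᵢp₂ᵢ = 0.0399 + 0.0357 + 0.0076 + 0.0088 + 0.0039 + 0.0612 + 0.0036 = 0.1607
Σp_1ᵢ² = 0.19² + 0.17² + 0.19² + 0.08² + 0.13² + 0.18² + 0.06² = 0.0361 + 0.0289 + 0.0361 + 0.0064 + 0.0169 + 0.0324 + 0.0036 = 0.1604
Σp_2ᵢ² = 0.21² + 0.21² + 0.04² + 0.11² + 0.03² + 0.34² + 0.06² = 0.0441 + 0.0441 + 0.0016 + 0.0121 + 0.0009 + 0.1156 + 0.0036 = 0.2220
O = 0.1607 / √(0.1604 × 0.2220) = 0.1607 / 0.18870 = 0.8516
O = 0.8516 > 0.3 → Yes.

Yes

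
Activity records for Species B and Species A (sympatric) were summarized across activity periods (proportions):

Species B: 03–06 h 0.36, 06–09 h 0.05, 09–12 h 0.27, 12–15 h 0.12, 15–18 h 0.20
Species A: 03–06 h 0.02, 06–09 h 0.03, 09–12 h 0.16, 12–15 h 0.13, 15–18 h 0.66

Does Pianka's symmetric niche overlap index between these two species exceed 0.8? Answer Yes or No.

Σ p₁ᵢp₂ᵢ = 0.0072 + 0.0015 + 0.0432 + 0.0156 + 0.1320 = 0.1995
Σp_1ᵢ² = 0.36² + 0.05² + 0.27² + 0.12² + 0.20² = 0.1296 + 0.0025 + 0.0729 + 0.0144 + 0.0400 = 0.2594
Σp_2ᵢ² = 0.02² + 0.03² + 0.16² + 0.13² + 0.66² = 0.0004 + 0.0009 + 0.0256 + 0.0169 + 0.4356 = 0.4794
O = 0.1995 / √(0.2594 × 0.4794) = 0.1995 / 0.35264 = 0.5657
O = 0.5657 < 0.8 → No.

No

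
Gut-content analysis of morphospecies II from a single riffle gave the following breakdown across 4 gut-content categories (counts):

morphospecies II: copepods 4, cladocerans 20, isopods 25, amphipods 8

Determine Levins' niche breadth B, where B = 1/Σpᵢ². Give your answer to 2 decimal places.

2.94

Proportions for morphospecies II (n=57): 4/57=0.0702, 20/57=0.3509, 25/57=0.4386, 8/57=0.1404
Σpᵢ² = 0.0702² + 0.3509² + 0.4386² + 0.1404² = 0.004928 + 0.123131 + 0.192370 + 0.019712 = 0.340141
B = 1 / 0.340141 = 2.9400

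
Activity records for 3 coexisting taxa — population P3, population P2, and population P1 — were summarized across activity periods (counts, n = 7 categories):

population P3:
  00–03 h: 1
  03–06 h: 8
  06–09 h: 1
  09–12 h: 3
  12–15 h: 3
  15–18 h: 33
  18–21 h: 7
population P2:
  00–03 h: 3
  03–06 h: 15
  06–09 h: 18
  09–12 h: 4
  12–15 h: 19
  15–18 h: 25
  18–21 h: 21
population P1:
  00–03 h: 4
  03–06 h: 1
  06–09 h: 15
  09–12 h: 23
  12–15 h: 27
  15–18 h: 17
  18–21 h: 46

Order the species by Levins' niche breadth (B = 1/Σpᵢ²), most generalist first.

population P2 > population P1 > population P3

Proportions for population P3 (n=56): 1/56=0.0179, 8/56=0.1429, 1/56=0.0179, 3/56=0.0536, 3/56=0.0536, 33/56=0.5893, 7/56=0.1250
Proportions for population P2 (n=105): 3/105=0.0286, 15/105=0.1429, 18/105=0.1714, 4/105=0.0381, 19/105=0.1810, 25/105=0.2381, 21/105=0.2000
Proportions for population P1 (n=133): 4/133=0.0301, 1/133=0.0075, 15/133=0.1128, 23/133=0.1729, 27/133=0.2030, 17/133=0.1278, 46/133=0.3459
Σp_P3ᵢ² = 0.0179² + 0.1429² + 0.0179² + 0.0536² + 0.0536² + 0.5893² + 0.1250² = 0.000320 + 0.020420 + 0.000320 + 0.002873 + 0.002873 + 0.347274 + 0.015625 = 0.389705
B_P3 = 1 / 0.389705 = 2.5660
Σp_P2ᵢ² = 0.0286² + 0.1429² + 0.1714² + 0.0381² + 0.1810² + 0.2381² + 0.2000² = 0.000818 + 0.020420 + 0.029378 + 0.001452 + 0.032761 + 0.056692 + 0.040000 = 0.181521
B_P2 = 1 / 0.181521 = 5.5090
Σp_P1ᵢ² = 0.0301² + 0.0075² + 0.1128² + 0.1729² + 0.2030² + 0.1278² + 0.3459² = 0.000906 + 0.000056 + 0.012724 + 0.029894 + 0.041209 + 0.016333 + 0.119647 = 0.220769
B_P1 = 1 / 0.220769 = 4.5296
Ranking by B (broadest → narrowest): population P2 (5.51) > population P1 (4.53) > population P3 (2.57)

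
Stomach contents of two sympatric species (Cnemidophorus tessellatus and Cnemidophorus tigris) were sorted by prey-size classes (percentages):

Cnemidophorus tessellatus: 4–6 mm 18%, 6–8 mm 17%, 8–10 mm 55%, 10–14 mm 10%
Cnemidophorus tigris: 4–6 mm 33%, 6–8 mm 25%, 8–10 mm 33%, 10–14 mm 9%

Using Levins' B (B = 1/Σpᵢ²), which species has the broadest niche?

Cnemidophorus tigris

Convert percentages to proportions (divide by 100).
Σp_tessᵢ² = 0.18² + 0.17² + 0.55² + 0.10² = 0.0324 + 0.0289 + 0.3025 + 0.0100 = 0.3738
B_tess = 1 / 0.3738 = 2.6752
Σp_tigrᵢ² = 0.33² + 0.25² + 0.33² + 0.09² = 0.1089 + 0.0625 + 0.1089 + 0.0081 = 0.2884
B_tigr = 1 / 0.2884 = 3.4674
Highest B → broadest niche (most generalist): Cnemidophorus tigris (B = 3.47).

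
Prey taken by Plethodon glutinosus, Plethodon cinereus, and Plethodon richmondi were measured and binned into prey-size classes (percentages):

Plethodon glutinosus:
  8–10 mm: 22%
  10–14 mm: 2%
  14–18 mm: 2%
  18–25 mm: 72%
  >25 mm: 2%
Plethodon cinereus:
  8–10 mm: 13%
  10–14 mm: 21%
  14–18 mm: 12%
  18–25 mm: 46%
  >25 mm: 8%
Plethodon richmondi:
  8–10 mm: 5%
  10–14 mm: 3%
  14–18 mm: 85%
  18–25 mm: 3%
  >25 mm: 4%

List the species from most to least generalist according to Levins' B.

Plethodon cinereus > Plethodon glutinosus > Plethodon richmondi

Convert percentages to proportions (divide by 100).
Σp_glutᵢ² = 0.22² + 0.02² + 0.02² + 0.72² + 0.02² = 0.0484 + 0.0004 + 0.0004 + 0.5184 + 0.0004 = 0.5680
B_glut = 1 / 0.5680 = 1.7606
Σp_cineᵢ² = 0.13² + 0.21² + 0.12² + 0.46² + 0.08² = 0.0169 + 0.0441 + 0.0144 + 0.2116 + 0.0064 = 0.2934
B_cine = 1 / 0.2934 = 3.4083
Σp_richᵢ² = 0.05² + 0.03² + 0.85² + 0.03² + 0.04² = 0.0025 + 0.0009 + 0.7225 + 0.0009 + 0.0016 = 0.7284
B_rich = 1 / 0.7284 = 1.3729
Ranking by B (broadest → narrowest): Plethodon cinereus (3.41) > Plethodon glutinosus (1.76) > Plethodon richmondi (1.37)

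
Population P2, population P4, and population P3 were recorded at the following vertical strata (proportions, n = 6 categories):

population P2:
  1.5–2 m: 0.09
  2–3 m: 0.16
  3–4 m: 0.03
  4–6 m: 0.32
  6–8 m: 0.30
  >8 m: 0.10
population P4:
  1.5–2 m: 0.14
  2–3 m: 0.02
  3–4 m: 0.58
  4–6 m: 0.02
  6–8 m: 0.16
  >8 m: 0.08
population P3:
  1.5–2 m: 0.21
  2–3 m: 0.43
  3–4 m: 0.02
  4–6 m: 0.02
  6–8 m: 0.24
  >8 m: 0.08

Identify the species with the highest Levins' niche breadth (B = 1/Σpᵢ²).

Σp_P2ᵢ² = 0.09² + 0.16² + 0.03² + 0.32² + 0.30² + 0.10² = 0.0081 + 0.0256 + 0.0009 + 0.1024 + 0.0900 + 0.0100 = 0.2370
B_P2 = 1 / 0.2370 = 4.2194
Σp_P4ᵢ² = 0.14² + 0.02² + 0.58² + 0.02² + 0.16² + 0.08² = 0.0196 + 0.0004 + 0.3364 + 0.0004 + 0.0256 + 0.0064 = 0.3888
B_P4 = 1 / 0.3888 = 2.5720
Σp_P3ᵢ² = 0.21² + 0.43² + 0.02² + 0.02² + 0.24² + 0.08² = 0.0441 + 0.1849 + 0.0004 + 0.0004 + 0.0576 + 0.0064 = 0.2938
B_P3 = 1 / 0.2938 = 3.4037
Highest B → broadest niche (most generalist): population P2 (B = 4.22).

population P2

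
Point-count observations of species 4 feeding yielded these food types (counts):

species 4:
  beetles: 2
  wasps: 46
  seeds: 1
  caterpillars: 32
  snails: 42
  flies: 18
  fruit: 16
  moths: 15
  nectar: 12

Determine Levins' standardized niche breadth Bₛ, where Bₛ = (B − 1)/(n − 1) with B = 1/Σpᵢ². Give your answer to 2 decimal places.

Proportions for species 4 (n=184): 2/184=0.0109, 46/184=0.2500, 1/184=0.0054, 32/184=0.1739, 42/184=0.2283, 18/184=0.0978, 16/184=0.0870, 15/184=0.0815, 12/184=0.0652
Σpᵢ² = 0.0109² + 0.2500² + 0.0054² + 0.1739² + 0.2283² + 0.0978² + 0.0870² + 0.0815² + 0.0652² = 0.000119 + 0.062500 + 0.000029 + 0.030241 + 0.052121 + 0.009565 + 0.007569 + 0.006642 + 0.004251 = 0.173037
B = 1 / 0.173037 = 5.7791
Bₛ = (B − 1)/(n − 1) = (5.7791 − 1)/(9 − 1) = 4.7791/8 = 0.5974

0.60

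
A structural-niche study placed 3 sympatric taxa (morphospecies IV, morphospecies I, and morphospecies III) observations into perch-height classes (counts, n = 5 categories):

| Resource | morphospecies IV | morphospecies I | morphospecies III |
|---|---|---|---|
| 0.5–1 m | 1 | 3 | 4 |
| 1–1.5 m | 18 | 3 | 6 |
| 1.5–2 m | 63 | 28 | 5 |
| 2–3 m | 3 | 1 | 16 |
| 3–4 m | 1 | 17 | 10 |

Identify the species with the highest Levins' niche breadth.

morphospecies III

Proportions for morphospecies IV (n=86): 1/86=0.0116, 18/86=0.2093, 63/86=0.7326, 3/86=0.0349, 1/86=0.0116
Proportions for morphospecies I (n=52): 3/52=0.0577, 3/52=0.0577, 28/52=0.5385, 1/52=0.0192, 17/52=0.3269
Proportions for morphospecies III (n=41): 4/41=0.0976, 6/41=0.1463, 5/41=0.1220, 16/41=0.3902, 10/41=0.2439
Σp_IVᵢ² = 0.0116² + 0.2093² + 0.7326² + 0.0349² + 0.0116² = 0.000135 + 0.043806 + 0.536703 + 0.001218 + 0.000135 = 0.581997
B_IV = 1 / 0.581997 = 1.7182
Σp_Iᵢ² = 0.0577² + 0.0577² + 0.5385² + 0.0192² + 0.3269² = 0.003329 + 0.003329 + 0.289982 + 0.000369 + 0.106864 = 0.403873
B_I = 1 / 0.403873 = 2.4760
Σp_IIIᵢ² = 0.0976² + 0.1463² + 0.1220² + 0.3902² + 0.2439² = 0.009526 + 0.021404 + 0.014884 + 0.152256 + 0.059487 = 0.257557
B_III = 1 / 0.257557 = 3.8826
Highest B → broadest niche (most generalist): morphospecies III (B = 3.88).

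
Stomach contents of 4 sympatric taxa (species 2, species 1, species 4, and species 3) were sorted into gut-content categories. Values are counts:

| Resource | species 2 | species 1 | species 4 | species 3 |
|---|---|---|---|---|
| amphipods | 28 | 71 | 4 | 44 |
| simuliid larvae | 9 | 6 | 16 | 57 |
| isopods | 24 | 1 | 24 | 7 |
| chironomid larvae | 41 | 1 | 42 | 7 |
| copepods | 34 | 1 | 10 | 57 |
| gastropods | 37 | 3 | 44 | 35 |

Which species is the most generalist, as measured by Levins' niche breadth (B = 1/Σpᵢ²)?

Proportions for species 2 (n=173): 28/173=0.1618, 9/173=0.0520, 24/173=0.1387, 41/173=0.2370, 34/173=0.1965, 37/173=0.2139
Proportions for species 1 (n=83): 71/83=0.8554, 6/83=0.0723, 1/83=0.0120, 1/83=0.0120, 1/83=0.0120, 3/83=0.0361
Proportions for species 4 (n=140): 4/140=0.0286, 16/140=0.1143, 24/140=0.1714, 42/140=0.3000, 10/140=0.0714, 44/140=0.3143
Proportions for species 3 (n=207): 44/207=0.2126, 57/207=0.2754, 7/207=0.0338, 7/207=0.0338, 57/207=0.2754, 35/207=0.1691
Σp_2ᵢ² = 0.1618² + 0.0520² + 0.1387² + 0.2370² + 0.1965² + 0.2139² = 0.026179 + 0.002704 + 0.019238 + 0.056169 + 0.038612 + 0.045753 = 0.188655
B_2 = 1 / 0.188655 = 5.3007
Σp_1ᵢ² = 0.8554² + 0.0723² + 0.0120² + 0.0120² + 0.0120² + 0.0361² = 0.731709 + 0.005227 + 0.000144 + 0.000144 + 0.000144 + 0.001303 = 0.738671
B_1 = 1 / 0.738671 = 1.3538
Σp_4ᵢ² = 0.0286² + 0.1143² + 0.1714² + 0.3000² + 0.0714² + 0.3143² = 0.000818 + 0.013064 + 0.029378 + 0.090000 + 0.005098 + 0.098784 = 0.237142
B_4 = 1 / 0.237142 = 4.2169
Σp_3ᵢ² = 0.2126² + 0.2754² + 0.0338² + 0.0338² + 0.2754² + 0.1691² = 0.045199 + 0.075845 + 0.001142 + 0.001142 + 0.075845 + 0.028595 = 0.227768
B_3 = 1 / 0.227768 = 4.3904
Highest B → broadest niche (most generalist): species 2 (B = 5.30).

species 2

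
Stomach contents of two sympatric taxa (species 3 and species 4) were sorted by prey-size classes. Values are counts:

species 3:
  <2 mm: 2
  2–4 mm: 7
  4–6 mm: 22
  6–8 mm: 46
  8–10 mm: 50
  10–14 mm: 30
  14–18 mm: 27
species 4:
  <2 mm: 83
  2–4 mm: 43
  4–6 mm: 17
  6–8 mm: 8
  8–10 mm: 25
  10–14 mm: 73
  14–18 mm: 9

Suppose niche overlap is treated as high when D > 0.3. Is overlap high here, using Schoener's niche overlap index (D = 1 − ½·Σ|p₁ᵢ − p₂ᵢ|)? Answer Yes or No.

Proportions for species 3 (n=184): 2/184=0.0109, 7/184=0.0380, 22/184=0.1196, 46/184=0.2500, 50/184=0.2717, 30/184=0.1630, 27/184=0.1467
Proportions for species 4 (n=258): 83/258=0.3217, 43/258=0.1667, 17/258=0.0659, 8/258=0.0310, 25/258=0.0969, 73/258=0.2829, 9/258=0.0349
Σ|p₁ᵢ − p₂ᵢ| = 0.3108 + 0.1287 + 0.0537 + 0.2190 + 0.1748 + 0.1199 + 0.1118 = 1.1187
D = 1 − ½ × 1.1187 = 1 − 0.55935 = 0.44065
D = 0.44065 > 0.3 → Yes.

Yes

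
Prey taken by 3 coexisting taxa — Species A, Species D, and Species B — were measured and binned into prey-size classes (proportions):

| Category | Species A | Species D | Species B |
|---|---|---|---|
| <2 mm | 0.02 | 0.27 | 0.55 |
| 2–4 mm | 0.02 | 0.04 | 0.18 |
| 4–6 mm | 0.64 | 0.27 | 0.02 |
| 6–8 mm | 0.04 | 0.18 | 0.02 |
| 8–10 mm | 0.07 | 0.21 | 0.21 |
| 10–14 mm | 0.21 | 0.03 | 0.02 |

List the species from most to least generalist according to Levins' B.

Species D > Species B > Species A

Σp_Aᵢ² = 0.02² + 0.02² + 0.64² + 0.04² + 0.07² + 0.21² = 0.0004 + 0.0004 + 0.4096 + 0.0016 + 0.0049 + 0.0441 = 0.4610
B_A = 1 / 0.4610 = 2.1692
Σp_Dᵢ² = 0.27² + 0.04² + 0.27² + 0.18² + 0.21² + 0.03² = 0.0729 + 0.0016 + 0.0729 + 0.0324 + 0.0441 + 0.0009 = 0.2248
B_D = 1 / 0.2248 = 4.4484
Σp_Bᵢ² = 0.55² + 0.18² + 0.02² + 0.02² + 0.21² + 0.02² = 0.3025 + 0.0324 + 0.0004 + 0.0004 + 0.0441 + 0.0004 = 0.3802
B_B = 1 / 0.3802 = 2.6302
Ranking by B (broadest → narrowest): Species D (4.45) > Species B (2.63) > Species A (2.17)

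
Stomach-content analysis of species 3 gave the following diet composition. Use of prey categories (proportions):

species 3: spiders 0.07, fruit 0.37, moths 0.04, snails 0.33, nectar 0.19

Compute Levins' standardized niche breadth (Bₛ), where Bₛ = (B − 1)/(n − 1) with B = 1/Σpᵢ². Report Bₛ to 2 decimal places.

Σpᵢ² = 0.07² + 0.37² + 0.04² + 0.33² + 0.19² = 0.0049 + 0.1369 + 0.0016 + 0.1089 + 0.0361 = 0.2884
B = 1 / 0.2884 = 3.4674
Bₛ = (B − 1)/(n − 1) = (3.4674 − 1)/(5 − 1) = 2.4674/4 = 0.6169

0.62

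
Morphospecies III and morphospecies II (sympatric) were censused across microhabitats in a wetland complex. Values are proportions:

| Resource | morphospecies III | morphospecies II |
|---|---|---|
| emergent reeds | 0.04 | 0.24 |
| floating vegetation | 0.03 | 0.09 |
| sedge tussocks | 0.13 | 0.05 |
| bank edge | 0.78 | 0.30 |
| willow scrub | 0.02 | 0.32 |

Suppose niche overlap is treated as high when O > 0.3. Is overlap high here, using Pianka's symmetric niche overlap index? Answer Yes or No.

Yes

Σ p₁ᵢp₂ᵢ = 0.0096 + 0.0027 + 0.0065 + 0.2340 + 0.0064 = 0.2592
Σp_1ᵢ² = 0.04² + 0.03² + 0.13² + 0.78² + 0.02² = 0.0016 + 0.0009 + 0.0169 + 0.6084 + 0.0004 = 0.6282
Σp_2ᵢ² = 0.24² + 0.09² + 0.05² + 0.30² + 0.32² = 0.0576 + 0.0081 + 0.0025 + 0.0900 + 0.1024 = 0.2606
O = 0.2592 / √(0.6282 × 0.2606) = 0.2592 / 0.40461 = 0.6406
O = 0.6406 > 0.3 → Yes.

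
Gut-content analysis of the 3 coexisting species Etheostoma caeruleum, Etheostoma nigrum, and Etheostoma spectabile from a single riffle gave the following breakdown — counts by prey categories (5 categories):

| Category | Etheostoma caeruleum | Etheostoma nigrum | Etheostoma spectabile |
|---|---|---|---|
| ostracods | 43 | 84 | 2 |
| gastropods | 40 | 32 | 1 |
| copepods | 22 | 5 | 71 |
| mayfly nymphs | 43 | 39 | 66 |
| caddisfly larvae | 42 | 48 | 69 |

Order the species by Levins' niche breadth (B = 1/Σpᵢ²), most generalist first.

Proportions for Etheostoma caeruleum (n=190): 43/190=0.2263, 40/190=0.2105, 22/190=0.1158, 43/190=0.2263, 42/190=0.2211
Proportions for Etheostoma nigrum (n=208): 84/208=0.4038, 32/208=0.1538, 5/208=0.0240, 39/208=0.1875, 48/208=0.2308
Proportions for Etheostoma spectabile (n=209): 2/209=0.0096, 1/209=0.0048, 71/209=0.3397, 66/209=0.3158, 69/209=0.3301
Σp_caerᵢ² = 0.2263² + 0.2105² + 0.1158² + 0.2263² + 0.2211² = 0.051212 + 0.044310 + 0.013410 + 0.051212 + 0.048885 = 0.209029
B_caer = 1 / 0.209029 = 4.7840
Σp_nigrᵢ² = 0.4038² + 0.1538² + 0.0240² + 0.1875² + 0.2308² = 0.163054 + 0.023654 + 0.000576 + 0.035156 + 0.053269 = 0.275709
B_nigr = 1 / 0.275709 = 3.6270
Σp_specᵢ² = 0.0096² + 0.0048² + 0.3397² + 0.3158² + 0.3301² = 0.000092 + 0.000023 + 0.115396 + 0.099730 + 0.108966 = 0.324207
B_spec = 1 / 0.324207 = 3.0844
Ranking by B (broadest → narrowest): Etheostoma caeruleum (4.78) > Etheostoma nigrum (3.63) > Etheostoma spectabile (3.08)

Etheostoma caeruleum > Etheostoma nigrum > Etheostoma spectabile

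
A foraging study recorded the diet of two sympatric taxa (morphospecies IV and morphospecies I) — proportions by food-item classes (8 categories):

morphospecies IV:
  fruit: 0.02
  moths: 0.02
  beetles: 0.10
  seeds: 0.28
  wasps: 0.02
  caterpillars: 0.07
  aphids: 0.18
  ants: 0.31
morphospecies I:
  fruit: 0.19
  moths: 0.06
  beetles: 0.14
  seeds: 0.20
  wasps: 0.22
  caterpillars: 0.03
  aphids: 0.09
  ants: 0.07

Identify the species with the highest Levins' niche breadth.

morphospecies I

Σp_IVᵢ² = 0.02² + 0.02² + 0.10² + 0.28² + 0.02² + 0.07² + 0.18² + 0.31² = 0.0004 + 0.0004 + 0.0100 + 0.0784 + 0.0004 + 0.0049 + 0.0324 + 0.0961 = 0.2230
B_IV = 1 / 0.2230 = 4.4843
Σp_Iᵢ² = 0.19² + 0.06² + 0.14² + 0.20² + 0.22² + 0.03² + 0.09² + 0.07² = 0.0361 + 0.0036 + 0.0196 + 0.0400 + 0.0484 + 0.0009 + 0.0081 + 0.0049 = 0.1616
B_I = 1 / 0.1616 = 6.1881
Highest B → broadest niche (most generalist): morphospecies I (B = 6.19).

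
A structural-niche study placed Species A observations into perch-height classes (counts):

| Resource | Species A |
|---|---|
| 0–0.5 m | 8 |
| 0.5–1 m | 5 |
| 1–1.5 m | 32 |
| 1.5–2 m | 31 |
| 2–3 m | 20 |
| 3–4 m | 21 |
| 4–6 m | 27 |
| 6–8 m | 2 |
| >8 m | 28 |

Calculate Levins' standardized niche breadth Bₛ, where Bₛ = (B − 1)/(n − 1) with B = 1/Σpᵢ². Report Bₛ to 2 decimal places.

Proportions for Species A (n=174): 8/174=0.0460, 5/174=0.0287, 32/174=0.1839, 31/174=0.1782, 20/174=0.1149, 21/174=0.1207, 27/174=0.1552, 2/174=0.0115, 28/174=0.1609
Σpᵢ² = 0.0460² + 0.0287² + 0.1839² + 0.1782² + 0.1149² + 0.1207² + 0.1552² + 0.0115² + 0.1609² = 0.002116 + 0.000824 + 0.033819 + 0.031755 + 0.013202 + 0.014568 + 0.024087 + 0.000132 + 0.025889 = 0.146392
B = 1 / 0.146392 = 6.8310
Bₛ = (B − 1)/(n − 1) = (6.8310 − 1)/(9 − 1) = 5.8310/8 = 0.7289

0.73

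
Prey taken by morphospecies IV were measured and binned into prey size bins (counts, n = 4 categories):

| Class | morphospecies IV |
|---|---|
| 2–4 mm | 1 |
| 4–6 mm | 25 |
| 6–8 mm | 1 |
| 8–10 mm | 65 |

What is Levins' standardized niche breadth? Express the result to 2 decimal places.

Proportions for morphospecies IV (n=92): 1/92=0.0109, 25/92=0.2717, 1/92=0.0109, 65/92=0.7065
Σpᵢ² = 0.0109² + 0.2717² + 0.0109² + 0.7065² = 0.000119 + 0.073821 + 0.000119 + 0.499142 = 0.573201
B = 1 / 0.573201 = 1.7446
Bₛ = (B − 1)/(n − 1) = (1.7446 − 1)/(4 − 1) = 0.7446/3 = 0.2482

0.25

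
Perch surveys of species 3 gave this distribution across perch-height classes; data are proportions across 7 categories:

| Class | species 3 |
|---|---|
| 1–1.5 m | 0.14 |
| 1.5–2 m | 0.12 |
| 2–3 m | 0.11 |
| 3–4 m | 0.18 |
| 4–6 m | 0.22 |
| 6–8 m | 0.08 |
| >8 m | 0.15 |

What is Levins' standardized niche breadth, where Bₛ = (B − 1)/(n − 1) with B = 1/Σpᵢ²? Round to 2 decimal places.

0.90

Σpᵢ² = 0.14² + 0.12² + 0.11² + 0.18² + 0.22² + 0.08² + 0.15² = 0.0196 + 0.0144 + 0.0121 + 0.0324 + 0.0484 + 0.0064 + 0.0225 = 0.1558
B = 1 / 0.1558 = 6.4185
Bₛ = (B − 1)/(n − 1) = (6.4185 − 1)/(7 − 1) = 5.4185/6 = 0.9031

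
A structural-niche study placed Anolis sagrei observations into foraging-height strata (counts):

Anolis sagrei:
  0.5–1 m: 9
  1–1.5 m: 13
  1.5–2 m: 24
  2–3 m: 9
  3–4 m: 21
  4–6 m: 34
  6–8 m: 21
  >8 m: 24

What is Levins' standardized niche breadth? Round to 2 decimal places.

Proportions for Anolis sagrei (n=155): 9/155=0.0581, 13/155=0.0839, 24/155=0.1548, 9/155=0.0581, 21/155=0.1355, 34/155=0.2194, 21/155=0.1355, 24/155=0.1548
Σpᵢ² = 0.0581² + 0.0839² + 0.1548² + 0.0581² + 0.1355² + 0.2194² + 0.1355² + 0.1548² = 0.003376 + 0.007039 + 0.023963 + 0.003376 + 0.018360 + 0.048136 + 0.018360 + 0.023963 = 0.146573
B = 1 / 0.146573 = 6.8225
Bₛ = (B − 1)/(n − 1) = (6.8225 − 1)/(8 − 1) = 5.8225/7 = 0.8318

0.83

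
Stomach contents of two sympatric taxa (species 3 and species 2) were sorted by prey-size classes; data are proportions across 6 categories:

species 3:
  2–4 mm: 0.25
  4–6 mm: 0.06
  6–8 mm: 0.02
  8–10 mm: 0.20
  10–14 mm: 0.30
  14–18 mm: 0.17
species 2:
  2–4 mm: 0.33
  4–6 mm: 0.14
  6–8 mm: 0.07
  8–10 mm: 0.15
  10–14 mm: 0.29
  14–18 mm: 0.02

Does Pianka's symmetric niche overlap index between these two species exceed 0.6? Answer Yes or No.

Yes

Σ p₁ᵢp₂ᵢ = 0.0825 + 0.0084 + 0.0014 + 0.0300 + 0.0870 + 0.0034 = 0.2127
Σp_1ᵢ² = 0.25² + 0.06² + 0.02² + 0.20² + 0.30² + 0.17² = 0.0625 + 0.0036 + 0.0004 + 0.0400 + 0.0900 + 0.0289 = 0.2254
Σp_2ᵢ² = 0.33² + 0.14² + 0.07² + 0.15² + 0.29² + 0.02² = 0.1089 + 0.0196 + 0.0049 + 0.0225 + 0.0841 + 0.0004 = 0.2404
O = 0.2127 / √(0.2254 × 0.2404) = 0.2127 / 0.23278 = 0.9137
O = 0.9137 > 0.6 → Yes.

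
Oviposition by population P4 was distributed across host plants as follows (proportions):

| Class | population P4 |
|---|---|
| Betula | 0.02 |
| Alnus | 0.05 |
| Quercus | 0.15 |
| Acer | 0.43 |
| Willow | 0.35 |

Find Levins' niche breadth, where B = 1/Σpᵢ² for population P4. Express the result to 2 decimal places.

Σpᵢ² = 0.02² + 0.05² + 0.15² + 0.43² + 0.35² = 0.0004 + 0.0025 + 0.0225 + 0.1849 + 0.1225 = 0.3328
B = 1 / 0.3328 = 3.0048

3.00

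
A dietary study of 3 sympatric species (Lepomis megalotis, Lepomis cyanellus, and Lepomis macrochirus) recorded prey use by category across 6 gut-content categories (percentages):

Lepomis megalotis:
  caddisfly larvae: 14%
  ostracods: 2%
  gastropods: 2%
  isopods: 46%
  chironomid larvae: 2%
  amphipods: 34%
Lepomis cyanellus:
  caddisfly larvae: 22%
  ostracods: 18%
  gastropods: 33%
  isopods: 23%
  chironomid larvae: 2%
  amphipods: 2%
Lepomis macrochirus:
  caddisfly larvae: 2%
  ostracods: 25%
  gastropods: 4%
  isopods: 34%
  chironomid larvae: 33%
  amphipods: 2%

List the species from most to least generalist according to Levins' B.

Convert percentages to proportions (divide by 100).
Σp_megaᵢ² = 0.14² + 0.02² + 0.02² + 0.46² + 0.02² + 0.34² = 0.0196 + 0.0004 + 0.0004 + 0.2116 + 0.0004 + 0.1156 = 0.3480
B_mega = 1 / 0.3480 = 2.8736
Σp_cyanᵢ² = 0.22² + 0.18² + 0.33² + 0.23² + 0.02² + 0.02² = 0.0484 + 0.0324 + 0.1089 + 0.0529 + 0.0004 + 0.0004 = 0.2434
B_cyan = 1 / 0.2434 = 4.1085
Σp_macrᵢ² = 0.02² + 0.25² + 0.04² + 0.34² + 0.33² + 0.02² = 0.0004 + 0.0625 + 0.0016 + 0.1156 + 0.1089 + 0.0004 = 0.2894
B_macr = 1 / 0.2894 = 3.4554
Ranking by B (broadest → narrowest): Lepomis cyanellus (4.11) > Lepomis macrochirus (3.46) > Lepomis megalotis (2.87)

Lepomis cyanellus > Lepomis macrochirus > Lepomis megalotis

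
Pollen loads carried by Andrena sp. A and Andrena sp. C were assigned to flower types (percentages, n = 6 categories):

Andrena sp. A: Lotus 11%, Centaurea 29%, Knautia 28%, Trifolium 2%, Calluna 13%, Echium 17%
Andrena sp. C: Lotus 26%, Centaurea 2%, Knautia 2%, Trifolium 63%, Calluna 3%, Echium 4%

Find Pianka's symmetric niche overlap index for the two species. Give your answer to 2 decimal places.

0.20

Convert percentages to proportions (divide by 100).
Σ p₁ᵢp₂ᵢ = 0.0286 + 0.0058 + 0.0056 + 0.0126 + 0.0039 + 0.0068 = 0.0633
Σp_1ᵢ² = 0.11² + 0.29² + 0.28² + 0.02² + 0.13² + 0.17² = 0.0121 + 0.0841 + 0.0784 + 0.0004 + 0.0169 + 0.0289 = 0.2208
Σp_2ᵢ² = 0.26² + 0.02² + 0.02² + 0.63² + 0.03² + 0.04² = 0.0676 + 0.0004 + 0.0004 + 0.3969 + 0.0009 + 0.0016 = 0.4678
O = 0.0633 / √(0.2208 × 0.4678) = 0.0633 / 0.32139 = 0.1970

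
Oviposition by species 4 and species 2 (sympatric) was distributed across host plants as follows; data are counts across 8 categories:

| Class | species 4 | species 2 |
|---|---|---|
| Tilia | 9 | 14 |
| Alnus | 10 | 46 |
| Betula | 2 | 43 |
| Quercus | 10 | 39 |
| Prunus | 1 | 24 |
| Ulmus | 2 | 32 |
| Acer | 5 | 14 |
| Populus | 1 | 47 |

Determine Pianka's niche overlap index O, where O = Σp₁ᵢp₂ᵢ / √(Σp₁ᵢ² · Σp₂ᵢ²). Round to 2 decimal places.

Proportions for species 4 (n=40): 9/40=0.2250, 10/40=0.2500, 2/40=0.0500, 10/40=0.2500, 1/40=0.0250, 2/40=0.0500, 5/40=0.1250, 1/40=0.0250
Proportions for species 2 (n=259): 14/259=0.0541, 46/259=0.1776, 43/259=0.1660, 39/259=0.1506, 24/259=0.0927, 32/259=0.1236, 14/259=0.0541, 47/259=0.1815
Σ p₁ᵢp₂ᵢ = 0.012173 + 0.044400 + 0.008300 + 0.037650 + 0.002318 + 0.006180 + 0.006763 + 0.004538 = 0.122322
Σp_1ᵢ² = 0.2250² + 0.2500² + 0.0500² + 0.2500² + 0.0250² + 0.0500² + 0.1250² + 0.0250² = 0.050625 + 0.062500 + 0.002500 + 0.062500 + 0.000625 + 0.002500 + 0.015625 + 0.000625 = 0.197500
Σp_2ᵢ² = 0.0541² + 0.1776² + 0.1660² + 0.1506² + 0.0927² + 0.1236² + 0.0541² + 0.1815² = 0.002927 + 0.031542 + 0.027556 + 0.022680 + 0.008593 + 0.015277 + 0.002927 + 0.032942 = 0.144444
O = 0.122322 / √(0.197500 × 0.144444) = 0.122322 / 0.1689014 = 0.7242

0.72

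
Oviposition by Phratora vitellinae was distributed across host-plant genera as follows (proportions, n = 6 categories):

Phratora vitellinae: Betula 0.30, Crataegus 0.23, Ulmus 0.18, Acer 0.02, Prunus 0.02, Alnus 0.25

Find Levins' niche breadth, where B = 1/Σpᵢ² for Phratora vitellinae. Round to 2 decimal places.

Σpᵢ² = 0.30² + 0.23² + 0.18² + 0.02² + 0.02² + 0.25² = 0.0900 + 0.0529 + 0.0324 + 0.0004 + 0.0004 + 0.0625 = 0.2386
B = 1 / 0.2386 = 4.1911

4.19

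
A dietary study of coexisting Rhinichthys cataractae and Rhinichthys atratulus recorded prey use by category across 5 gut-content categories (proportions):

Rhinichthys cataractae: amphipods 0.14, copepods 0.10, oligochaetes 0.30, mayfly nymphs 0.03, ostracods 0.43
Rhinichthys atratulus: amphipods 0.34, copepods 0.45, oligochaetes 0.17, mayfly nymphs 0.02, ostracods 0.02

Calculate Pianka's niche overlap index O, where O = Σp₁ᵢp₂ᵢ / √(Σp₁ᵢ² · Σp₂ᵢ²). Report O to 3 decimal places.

0.469

Σ p₁ᵢp₂ᵢ = 0.0476 + 0.0450 + 0.0510 + 0.0006 + 0.0086 = 0.1528
Σp_1ᵢ² = 0.14² + 0.10² + 0.30² + 0.03² + 0.43² = 0.0196 + 0.0100 + 0.0900 + 0.0009 + 0.1849 = 0.3054
Σp_2ᵢ² = 0.34² + 0.45² + 0.17² + 0.02² + 0.02² = 0.1156 + 0.2025 + 0.0289 + 0.0004 + 0.0004 = 0.3478
O = 0.1528 / √(0.3054 × 0.3478) = 0.1528 / 0.325911 = 0.46884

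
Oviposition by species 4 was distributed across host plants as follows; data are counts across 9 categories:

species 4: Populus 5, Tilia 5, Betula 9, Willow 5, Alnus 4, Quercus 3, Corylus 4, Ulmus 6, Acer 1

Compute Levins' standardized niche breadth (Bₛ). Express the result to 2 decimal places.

0.82

Proportions for species 4 (n=42): 5/42=0.1190, 5/42=0.1190, 9/42=0.2143, 5/42=0.1190, 4/42=0.0952, 3/42=0.0714, 4/42=0.0952, 6/42=0.1429, 1/42=0.0238
Σpᵢ² = 0.1190² + 0.1190² + 0.2143² + 0.1190² + 0.0952² + 0.0714² + 0.0952² + 0.1429² + 0.0238² = 0.014161 + 0.014161 + 0.045924 + 0.014161 + 0.009063 + 0.005098 + 0.009063 + 0.020420 + 0.000566 = 0.132617
B = 1 / 0.132617 = 7.5405
Bₛ = (B − 1)/(n − 1) = (7.5405 − 1)/(9 − 1) = 6.5405/8 = 0.8176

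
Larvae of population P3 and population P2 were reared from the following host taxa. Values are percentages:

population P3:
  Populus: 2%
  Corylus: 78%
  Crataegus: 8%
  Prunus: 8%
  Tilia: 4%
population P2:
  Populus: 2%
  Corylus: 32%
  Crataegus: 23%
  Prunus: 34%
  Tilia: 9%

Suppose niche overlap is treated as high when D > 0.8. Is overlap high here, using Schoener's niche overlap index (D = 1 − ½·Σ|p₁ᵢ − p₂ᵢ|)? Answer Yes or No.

Convert percentages to proportions (divide by 100).
Σ|p₁ᵢ − p₂ᵢ| = 0.00 + 0.46 + 0.15 + 0.26 + 0.05 = 0.92
D = 1 − ½ × 0.92 = 1 − 0.460 = 0.5400
D = 0.5400 < 0.8 → No.

No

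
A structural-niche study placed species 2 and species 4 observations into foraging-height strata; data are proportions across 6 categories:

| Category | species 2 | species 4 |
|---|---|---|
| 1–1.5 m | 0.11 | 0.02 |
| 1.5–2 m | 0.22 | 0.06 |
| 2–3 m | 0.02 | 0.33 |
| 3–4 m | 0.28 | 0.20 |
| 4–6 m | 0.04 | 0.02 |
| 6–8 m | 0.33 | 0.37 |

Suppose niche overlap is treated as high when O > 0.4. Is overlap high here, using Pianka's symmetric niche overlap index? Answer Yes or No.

Yes

Σ p₁ᵢp₂ᵢ = 0.0022 + 0.0132 + 0.0066 + 0.0560 + 0.0008 + 0.1221 = 0.2009
Σp_1ᵢ² = 0.11² + 0.22² + 0.02² + 0.28² + 0.04² + 0.33² = 0.0121 + 0.0484 + 0.0004 + 0.0784 + 0.0016 + 0.1089 = 0.2498
Σp_2ᵢ² = 0.02² + 0.06² + 0.33² + 0.20² + 0.02² + 0.37² = 0.0004 + 0.0036 + 0.1089 + 0.0400 + 0.0004 + 0.1369 = 0.2902
O = 0.2009 / √(0.2498 × 0.2902) = 0.2009 / 0.26924 = 0.7462
O = 0.7462 > 0.4 → Yes.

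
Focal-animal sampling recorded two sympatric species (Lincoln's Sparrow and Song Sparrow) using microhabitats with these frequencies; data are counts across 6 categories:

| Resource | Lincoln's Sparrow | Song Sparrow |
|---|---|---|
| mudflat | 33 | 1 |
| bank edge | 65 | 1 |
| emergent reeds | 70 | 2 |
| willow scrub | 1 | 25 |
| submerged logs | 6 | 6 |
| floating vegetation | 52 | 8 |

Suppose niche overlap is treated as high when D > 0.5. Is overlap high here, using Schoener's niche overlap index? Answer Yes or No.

No

Proportions for Lincoln's Sparrow (n=227): 33/227=0.1454, 65/227=0.2863, 70/227=0.3084, 1/227=0.0044, 6/227=0.0264, 52/227=0.2291
Proportions for Song Sparrow (n=43): 1/43=0.0233, 1/43=0.0233, 2/43=0.0465, 25/43=0.5814, 6/43=0.1395, 8/43=0.1860
Σ|p₁ᵢ − p₂ᵢ| = 0.1221 + 0.2630 + 0.2619 + 0.5770 + 0.1131 + 0.0431 = 1.3802
D = 1 − ½ × 1.3802 = 1 − 0.69010 = 0.30990
D = 0.30990 < 0.5 → No.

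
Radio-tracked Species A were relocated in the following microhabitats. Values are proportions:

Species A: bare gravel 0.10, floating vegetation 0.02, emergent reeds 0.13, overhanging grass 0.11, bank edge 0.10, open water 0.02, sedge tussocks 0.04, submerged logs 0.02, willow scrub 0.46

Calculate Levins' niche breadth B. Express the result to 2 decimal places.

3.80

Σpᵢ² = 0.10² + 0.02² + 0.13² + 0.11² + 0.10² + 0.02² + 0.04² + 0.02² + 0.46² = 0.0100 + 0.0004 + 0.0169 + 0.0121 + 0.0100 + 0.0004 + 0.0016 + 0.0004 + 0.2116 = 0.2634
B = 1 / 0.2634 = 3.7965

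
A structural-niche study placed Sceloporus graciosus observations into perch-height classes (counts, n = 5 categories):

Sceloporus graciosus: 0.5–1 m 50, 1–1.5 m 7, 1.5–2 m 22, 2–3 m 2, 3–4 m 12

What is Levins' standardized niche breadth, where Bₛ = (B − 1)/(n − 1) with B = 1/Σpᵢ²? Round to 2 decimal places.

Proportions for Sceloporus graciosus (n=93): 50/93=0.5376, 7/93=0.0753, 22/93=0.2366, 2/93=0.0215, 12/93=0.1290
Σpᵢ² = 0.5376² + 0.0753² + 0.2366² + 0.0215² + 0.1290² = 0.289014 + 0.005670 + 0.055980 + 0.000462 + 0.016641 = 0.367767
B = 1 / 0.367767 = 2.7191
Bₛ = (B − 1)/(n − 1) = (2.7191 − 1)/(5 − 1) = 1.7191/4 = 0.4298

0.43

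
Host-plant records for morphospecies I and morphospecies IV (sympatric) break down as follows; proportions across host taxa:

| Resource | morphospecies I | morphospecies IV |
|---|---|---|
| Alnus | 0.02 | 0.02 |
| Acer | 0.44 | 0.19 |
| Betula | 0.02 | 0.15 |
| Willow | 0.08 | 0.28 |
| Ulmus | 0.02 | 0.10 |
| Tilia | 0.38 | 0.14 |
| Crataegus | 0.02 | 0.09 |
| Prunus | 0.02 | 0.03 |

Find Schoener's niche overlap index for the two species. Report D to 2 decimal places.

0.51

Σ|p₁ᵢ − p₂ᵢ| = 0.00 + 0.25 + 0.13 + 0.20 + 0.08 + 0.24 + 0.07 + 0.01 = 0.98
D = 1 − ½ × 0.98 = 1 − 0.490 = 0.5100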